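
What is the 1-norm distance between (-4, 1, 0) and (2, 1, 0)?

Σ|x_i - y_i| = |-4 - 2| + |1 - 1| + |0 - 0| = 6 + 0 + 0 = 6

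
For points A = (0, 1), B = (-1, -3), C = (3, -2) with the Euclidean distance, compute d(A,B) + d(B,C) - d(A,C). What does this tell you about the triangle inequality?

d(A,B) = √(1² + 4²) = √17 ≈ 4.1231, d(B,C) = √(4² + 1²) = √17 ≈ 4.1231, d(A,C) = √(3² + 3²) = √18 ≈ 4.2426.
d(A,B) + d(B,C) - d(A,C) = 4.1231 + 4.1231 - 4.2426 = 8.2462 - 4.2426 = 4.0036 (to 4 decimal places). This is ≥ 0, so the triangle inequality holds for these points.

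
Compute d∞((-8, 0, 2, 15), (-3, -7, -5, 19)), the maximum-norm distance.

max(|x_i - y_i|) = max(|-8 - (-3)|, |0 - (-7)|, |2 - (-5)|, |15 - 19|) = max(5, 7, 7, 4) = 7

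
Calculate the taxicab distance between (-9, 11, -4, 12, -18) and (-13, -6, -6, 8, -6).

Σ|x_i - y_i| = |-9 - (-13)| + |11 - (-6)| + |-4 - (-6)| + |12 - 8| + |-18 - (-6)| = 4 + 17 + 2 + 4 + 12 = 39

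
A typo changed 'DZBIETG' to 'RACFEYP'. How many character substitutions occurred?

Differing positions: 1, 2, 3, 4, 6, 7. Hamming distance = 6.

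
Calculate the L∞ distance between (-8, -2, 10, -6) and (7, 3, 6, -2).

max(|x_i - y_i|) = max(|-8 - 7|, |-2 - 3|, |10 - 6|, |-6 - (-2)|) = max(15, 5, 4, 4) = 15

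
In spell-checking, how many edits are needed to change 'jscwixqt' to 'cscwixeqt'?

Let D[i][j] be the edit distance between the first i characters of 'jscwixqt' and the first j characters of 'cscwixeqt', with D[i][0] = i, D[0][j] = j, and D[i][j] = D[i-1][j-1] if the characters match, else 1 + min(D[i-1][j], D[i][j-1], D[i-1][j-1]). Filling the table (rows: prefixes of 'jscwixqt', columns: prefixes of 'cscwixeqt'):
     ε  c  s  c  w  i  x  e  q  t
  ε  0  1  2  3  4  5  6  7  8  9
  j  1  1  2  3  4  5  6  7  8  9
  s  2  2  1  2  3  4  5  6  7  8
  c  3  2  2  1  2  3  4  5  6  7
  w  4  3  3  2  1  2  3  4  5  6
  i  5  4  4  3  2  1  2  3  4  5
  x  6  5  5  4  3  2  1  2  3  4
  q  7  6  6  5  4  3  2  2  2  3
  t  8  7  7  6  5  4  3  3  3  2
The bottom-right entry gives D[8][9] = 2, so no sequence of fewer than 2 edits works. Backtracking through the table gives one optimal edit sequence (2 edits):
  jscwixqt → cscwixqt (sub j→c @1)
  cscwixqt → cscwixeqt (ins e @7)
Edit distance = 2.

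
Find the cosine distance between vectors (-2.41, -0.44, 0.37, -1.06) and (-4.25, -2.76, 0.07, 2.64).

With u = (-2.41, -0.44, 0.37, -1.06), v = (-4.25, -2.76, 0.07, 2.64):
u·v = (-2.41)·(-4.25) + (-0.44)·(-2.76) + 0.37·0.07 + (-1.06)·2.64 = 10.2425 + 1.2144 + 0.0259 + (-2.7984) = 8.6844.
|u| = √((-2.41)² + (-0.44)² + 0.37² + (-1.06)²) = √(5.8081 + 0.1936 + 0.1369 + 1.1236) = √7.2622, |v| = √((-4.25)² + (-2.76)² + 0.07² + 2.64²) = √(18.0625 + 7.6176 + 0.0049 + 6.9696) = √32.6546.
cos θ = (u·v)/(|u||v|) = 8.6844/(√7.2622·√32.6546) ≈ 0.5639
Cosine distance = 1 - cos θ ≈ 1 - 0.5639 = 0.4361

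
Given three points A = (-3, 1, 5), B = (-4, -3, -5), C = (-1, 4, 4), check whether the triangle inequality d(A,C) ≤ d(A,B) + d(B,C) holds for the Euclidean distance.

d(A,B) = √(1² + 4² + 10²) = √117 ≈ 10.8167, d(B,C) = √(3² + 7² + 9²) = √139 ≈ 11.7898, d(A,C) = √(2² + 3² + 1²) = √14 ≈ 3.7417.
d(A,C) ≈ 3.7417 ≤ 10.8167 + 11.7898 = 22.6065. Triangle inequality is satisfied.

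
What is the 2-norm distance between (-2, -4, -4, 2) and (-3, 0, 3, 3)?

(Σ|x_i - y_i|^2)^(1/2) = (|-2 - (-3)|^2 + |-4 - 0|^2 + |-4 - 3|^2 + |2 - 3|^2)^(1/2)
= (1^2 + 4^2 + 7^2 + 1^2)^(1/2) = (1 + 16 + 49 + 1)^(1/2) = (67)^(1/2) ≈ 8.1854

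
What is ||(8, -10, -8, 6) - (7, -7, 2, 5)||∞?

max(|x_i - y_i|) = max(|8 - 7|, |-10 - (-7)|, |-8 - 2|, |6 - 5|) = max(1, 3, 10, 1) = 10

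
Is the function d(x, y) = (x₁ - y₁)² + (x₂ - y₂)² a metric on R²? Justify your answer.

No. The squared Euclidean distance fails the triangle inequality. Counterexample: x = (0, 0), y = (5, 1), z = (10, 2). d(x,z) = 10² + 2² = 104, but d(x,y) + d(y,z) = (5² + 1²) + (5² + 1²) = 26 + 26 = 52. Since 104 > 52, the triangle inequality is violated. (Note: √d, the ordinary Euclidean distance, IS a metric.)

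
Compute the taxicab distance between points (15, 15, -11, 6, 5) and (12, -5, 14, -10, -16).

Σ|x_i - y_i| = |15 - 12| + |15 - (-5)| + |-11 - 14| + |6 - (-10)| + |5 - (-16)| = 3 + 20 + 25 + 16 + 21 = 85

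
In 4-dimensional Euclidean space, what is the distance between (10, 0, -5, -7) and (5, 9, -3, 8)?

√(Σ(x_i - y_i)²) = √((10 - 5)² + (0 - 9)² + (-5 - (-3))² + (-7 - 8)²)
= √(5² + (-9)² + (-2)² + (-15)²) = √(25 + 81 + 4 + 225) = √335 ≈ 18.303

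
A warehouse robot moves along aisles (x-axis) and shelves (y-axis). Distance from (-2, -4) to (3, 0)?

Σ|x_i - y_i| = |-2 - 3| + |-4 - 0| = 5 + 4 = 9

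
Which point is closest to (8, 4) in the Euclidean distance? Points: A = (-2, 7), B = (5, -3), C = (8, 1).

Distances: d(A) ≈ 10.4403, d(B) ≈ 7.6158, d(C) = 3. Nearest: C = (8, 1) with distance 3.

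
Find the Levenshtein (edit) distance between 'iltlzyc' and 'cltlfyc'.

Let D[i][j] be the edit distance between the first i characters of 'iltlzyc' and the first j characters of 'cltlfyc', with D[i][0] = i, D[0][j] = j, and D[i][j] = D[i-1][j-1] if the characters match, else 1 + min(D[i-1][j], D[i][j-1], D[i-1][j-1]). Filling the table (rows: prefixes of 'iltlzyc', columns: prefixes of 'cltlfyc'):
     ε  c  l  t  l  f  y  c
  ε  0  1  2  3  4  5  6  7
  i  1  1  2  3  4  5  6  7
  l  2  2  1  2  3  4  5  6
  t  3  3  2  1  2  3  4  5
  l  4  4  3  2  1  2  3  4
  z  5  5  4  3  2  2  3  4
  y  6  6  5  4  3  3  2  3
  c  7  6  6  5  4  4  3  2
The bottom-right entry gives D[7][7] = 2, so no sequence of fewer than 2 edits works. Backtracking through the table gives one optimal edit sequence (2 edits):
  iltlzyc → cltlzyc (sub i→c @1)
  cltlzyc → cltlfyc (sub z→f @5)
Edit distance = 2.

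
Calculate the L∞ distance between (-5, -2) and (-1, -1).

max(|x_i - y_i|) = max(|-5 - (-1)|, |-2 - (-1)|) = max(4, 1) = 4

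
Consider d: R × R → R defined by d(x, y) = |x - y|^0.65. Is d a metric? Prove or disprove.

Yes. With 0 < p = 0.65 ≤ 1, d(x,y) = |x-y|^0.65 is a metric on R. Non-negativity and symmetry are immediate; |x-y|^0.65 = 0 ⟺ |x-y| = 0 ⟺ x = y. For the triangle inequality, the function t ↦ t^0.65 is subadditive on [0,∞) when p ≤ 1, so |x-z|^0.65 ≤ (|x-y| + |y-z|)^0.65 ≤ |x-y|^0.65 + |y-z|^0.65.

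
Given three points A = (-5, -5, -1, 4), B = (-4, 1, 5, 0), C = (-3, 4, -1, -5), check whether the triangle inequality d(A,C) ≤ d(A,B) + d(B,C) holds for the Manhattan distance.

d(A,B) = 1 + 6 + 6 + 4 = 17, d(B,C) = 1 + 3 + 6 + 5 = 15, d(A,C) = 2 + 9 + 0 + 9 = 20.
d(A,C) = 20 ≤ 17 + 15 = 32. Triangle inequality is satisfied.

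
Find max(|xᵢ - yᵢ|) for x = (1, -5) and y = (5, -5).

max(|x_i - y_i|) = max(|1 - 5|, |-5 - (-5)|) = max(4, 0) = 4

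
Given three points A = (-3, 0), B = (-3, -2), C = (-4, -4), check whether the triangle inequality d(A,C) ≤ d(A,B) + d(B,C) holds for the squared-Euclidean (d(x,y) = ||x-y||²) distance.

d(A,B) = 0² + 2² = 4, d(B,C) = 1² + 2² = 5, d(A,C) = 1² + 4² = 17.
d(A,C) = 17 > 4 + 5 = 9. Triangle inequality is VIOLATED. (Squared-Euclidean is not a metric — this is a counterexample.)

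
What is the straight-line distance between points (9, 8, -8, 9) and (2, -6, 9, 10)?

√(Σ(x_i - y_i)²) = √((9 - 2)² + (8 - (-6))² + (-8 - 9)² + (9 - 10)²)
= √(7² + 14² + (-17)² + (-1)²) = √(49 + 196 + 289 + 1) = √535 ≈ 23.1301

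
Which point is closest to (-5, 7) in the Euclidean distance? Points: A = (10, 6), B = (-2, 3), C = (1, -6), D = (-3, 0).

Distances: d(A) ≈ 15.0333, d(B) = 5, d(C) ≈ 14.3178, d(D) ≈ 7.2801. Nearest: B = (-2, 3) with distance 5.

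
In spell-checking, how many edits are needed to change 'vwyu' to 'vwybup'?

Let D[i][j] be the edit distance between the first i characters of 'vwyu' and the first j characters of 'vwybup', with D[i][0] = i, D[0][j] = j, and D[i][j] = D[i-1][j-1] if the characters match, else 1 + min(D[i-1][j], D[i][j-1], D[i-1][j-1]). Filling the table (rows: prefixes of 'vwyu', columns: prefixes of 'vwybup'):
     ε  v  w  y  b  u  p
  ε  0  1  2  3  4  5  6
  v  1  0  1  2  3  4  5
  w  2  1  0  1  2  3  4
  y  3  2  1  0  1  2  3
  u  4  3  2  1  1  1  2
The bottom-right entry gives D[4][6] = 2, so no sequence of fewer than 2 edits works. Backtracking through the table gives one optimal edit sequence (2 edits):
  vwyu → vwybu (ins b @4)
  vwybu → vwybup (ins p @6)
Edit distance = 2.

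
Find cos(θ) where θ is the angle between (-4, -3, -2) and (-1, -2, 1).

With u = (-4, -3, -2), v = (-1, -2, 1):
u·v = (-4)·(-1) + (-3)·(-2) + (-2)·1 = 4 + 6 + (-2) = 8.
|u| = √((-4)² + (-3)² + (-2)²) = √29, |v| = √((-1)² + (-2)² + 1²) = √6, so |u||v| = √(29·6) = √174.
cos θ = (u·v)/(|u||v|) = 8/√174 ≈ 0.6065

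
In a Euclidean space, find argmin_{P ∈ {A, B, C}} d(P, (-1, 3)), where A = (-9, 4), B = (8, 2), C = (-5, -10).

Distances: d(A) ≈ 8.0623, d(B) ≈ 9.0554, d(C) ≈ 13.6015. Nearest: A = (-9, 4) with distance 8.0623.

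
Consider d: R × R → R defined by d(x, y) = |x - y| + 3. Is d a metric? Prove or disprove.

No. d fails identity of indiscernibles (specifically d(x,x) = 0): d(1, 1) = |1 - 1| + 3 = 0 + 3 = 3 ≠ 0.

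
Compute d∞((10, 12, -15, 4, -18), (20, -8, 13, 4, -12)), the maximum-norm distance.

max(|x_i - y_i|) = max(|10 - 20|, |12 - (-8)|, |-15 - 13|, |4 - 4|, |-18 - (-12)|) = max(10, 20, 28, 0, 6) = 28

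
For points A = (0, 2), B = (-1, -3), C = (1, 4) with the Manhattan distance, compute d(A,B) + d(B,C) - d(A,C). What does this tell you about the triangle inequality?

d(A,B) = 1 + 5 = 6, d(B,C) = 2 + 7 = 9, d(A,C) = 1 + 2 = 3.
d(A,B) + d(B,C) - d(A,C) = 6 + 9 - 3 = 15 - 3 = 12. This is ≥ 0, so the triangle inequality holds for these points.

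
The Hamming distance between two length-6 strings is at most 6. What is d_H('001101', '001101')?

Differing positions: none. Hamming distance = 0. The maximum possible Hamming distance for length-6 strings is 6, so d_H/6 = 0/6 = 0.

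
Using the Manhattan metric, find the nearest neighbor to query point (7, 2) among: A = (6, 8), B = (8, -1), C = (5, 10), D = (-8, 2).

Distances: d(A) = 7, d(B) = 4, d(C) = 10, d(D) = 15. Nearest: B = (8, -1) with distance 4.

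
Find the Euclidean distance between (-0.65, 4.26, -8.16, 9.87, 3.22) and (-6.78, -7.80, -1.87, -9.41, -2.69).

√(Σ(x_i - y_i)²) = √((-0.65 - (-6.78))² + (4.26 - (-7.8))² + (-8.16 - (-1.87))² + (9.87 - (-9.41))² + (3.22 - (-2.69))²)
= √(6.13² + 12.06² + (-6.29)² + 19.28² + 5.91²) = √(37.5769 + 145.4436 + 39.5641 + 371.7184 + 34.9281) = √629.2311 ≈ 25.0845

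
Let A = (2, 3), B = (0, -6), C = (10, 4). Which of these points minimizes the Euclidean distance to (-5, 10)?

Distances: d(A) ≈ 9.8995, d(B) ≈ 16.7631, d(C) ≈ 16.1555. Nearest: A = (2, 3) with distance 9.8995.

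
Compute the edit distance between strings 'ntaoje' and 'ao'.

Let D[i][j] be the edit distance between the first i characters of 'ntaoje' and the first j characters of 'ao', with D[i][0] = i, D[0][j] = j, and D[i][j] = D[i-1][j-1] if the characters match, else 1 + min(D[i-1][j], D[i][j-1], D[i-1][j-1]). Filling the table (rows: prefixes of 'ntaoje', columns: prefixes of 'ao'):
     ε  a  o
  ε  0  1  2
  n  1  1  2
  t  2  2  2
  a  3  2  3
  o  4  3  2
  j  5  4  3
  e  6  5  4
The bottom-right entry gives D[6][2] = 4, so no sequence of fewer than 4 edits works. Backtracking through the table gives one optimal edit sequence (4 edits):
  ntaoje → taoje (del n @1)
  taoje → aoje (del t @1)
  aoje → aoe (del j @3)
  aoe → ao (del e @3)
Edit distance = 4.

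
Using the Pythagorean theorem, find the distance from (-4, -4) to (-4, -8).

√(Σ(x_i - y_i)²) = √((-4 - (-4))² + (-4 - (-8))²)
= √(0² + 4²) = √(0 + 16) = √16 = 4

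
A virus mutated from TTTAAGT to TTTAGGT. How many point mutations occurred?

Differing positions: 5. Hamming distance = 1.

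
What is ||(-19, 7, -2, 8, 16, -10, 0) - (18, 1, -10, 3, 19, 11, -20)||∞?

max(|x_i - y_i|) = max(|-19 - 18|, |7 - 1|, |-2 - (-10)|, |8 - 3|, |16 - 19|, |-10 - 11|, |0 - (-20)|) = max(37, 6, 8, 5, 3, 21, 20) = 37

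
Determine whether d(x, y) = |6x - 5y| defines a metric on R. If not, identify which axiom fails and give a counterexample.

No. d fails symmetry: d(8, 6) = |6·8 - 5·6| = |18| = 18, but d(6, 8) = |6·6 - 5·8| = |-4| = 4. Since 18 ≠ 4, d(x,y) ≠ d(y,x) in general.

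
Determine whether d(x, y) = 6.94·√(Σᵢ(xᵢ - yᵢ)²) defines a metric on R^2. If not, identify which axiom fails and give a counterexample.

Yes. The L2 (Euclidean) norm induces a metric on R^2, and multiplying a metric by a positive constant 6.94 > 0 preserves all four axioms: non-negativity (6.94·||x-y|| ≥ 0), identity (6.94·||x-y|| = 0 ⟺ ||x-y|| = 0 ⟺ x = y), symmetry (||x-y|| = ||y-x||), and the triangle inequality (6.94·||x-z|| ≤ 6.94·||x-y|| + 6.94·||y-z||). So d is a metric.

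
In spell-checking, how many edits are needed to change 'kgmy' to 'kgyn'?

Let D[i][j] be the edit distance between the first i characters of 'kgmy' and the first j characters of 'kgyn', with D[i][0] = i, D[0][j] = j, and D[i][j] = D[i-1][j-1] if the characters match, else 1 + min(D[i-1][j], D[i][j-1], D[i-1][j-1]). Filling the table (rows: prefixes of 'kgmy', columns: prefixes of 'kgyn'):
     ε  k  g  y  n
  ε  0  1  2  3  4
  k  1  0  1  2  3
  g  2  1  0  1  2
  m  3  2  1  1  2
  y  4  3  2  1  2
The bottom-right entry gives D[4][4] = 2, so no sequence of fewer than 2 edits works. Backtracking through the table gives one optimal edit sequence (2 edits):
  kgmy → kgyy (sub m→y @3)
  kgyy → kgyn (sub y→n @4)
Edit distance = 2.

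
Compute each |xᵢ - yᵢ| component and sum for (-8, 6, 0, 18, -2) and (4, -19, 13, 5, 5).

Σ|x_i - y_i| = |-8 - 4| + |6 - (-19)| + |0 - 13| + |18 - 5| + |-2 - 5| = 12 + 25 + 13 + 13 + 7 = 70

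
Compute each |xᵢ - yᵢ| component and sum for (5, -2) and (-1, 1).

Σ|x_i - y_i| = |5 - (-1)| + |-2 - 1| = 6 + 3 = 9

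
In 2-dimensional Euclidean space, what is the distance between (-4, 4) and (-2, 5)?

√(Σ(x_i - y_i)²) = √((-4 - (-2))² + (4 - 5)²)
= √((-2)² + (-1)²) = √(4 + 1) = √5 ≈ 2.2361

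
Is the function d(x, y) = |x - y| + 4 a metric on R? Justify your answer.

No. d fails identity of indiscernibles (specifically d(x,x) = 0): d(-6, -6) = |-6 - (-6)| + 4 = 0 + 4 = 4 ≠ 0.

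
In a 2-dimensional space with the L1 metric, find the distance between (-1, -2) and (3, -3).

Σ|x_i - y_i| = |-1 - 3| + |-2 - (-3)| = 4 + 1 = 5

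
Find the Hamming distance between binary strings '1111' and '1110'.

Differing positions: 4. Hamming distance = 1.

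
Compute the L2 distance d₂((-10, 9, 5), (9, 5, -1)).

√(Σ(x_i - y_i)²) = √((-10 - 9)² + (9 - 5)² + (5 - (-1))²)
= √((-19)² + 4² + 6²) = √(361 + 16 + 36) = √413 ≈ 20.3224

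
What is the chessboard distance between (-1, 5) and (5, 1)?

max(|x_i - y_i|) = max(|-1 - 5|, |5 - 1|) = max(6, 4) = 6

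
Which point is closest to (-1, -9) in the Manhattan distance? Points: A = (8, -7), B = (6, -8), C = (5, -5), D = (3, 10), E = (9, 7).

Distances: d(A) = 11, d(B) = 8, d(C) = 10, d(D) = 23, d(E) = 26. Nearest: B = (6, -8) with distance 8.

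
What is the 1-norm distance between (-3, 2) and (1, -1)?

Σ|x_i - y_i| = |-3 - 1| + |2 - (-1)| = 4 + 3 = 7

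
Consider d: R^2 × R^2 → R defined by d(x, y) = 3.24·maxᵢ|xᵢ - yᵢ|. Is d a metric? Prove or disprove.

Yes. The L∞ (Chebyshev) norm induces a metric on R^2, and multiplying a metric by a positive constant 3.24 > 0 preserves all four axioms: non-negativity (3.24·||x-y|| ≥ 0), identity (3.24·||x-y|| = 0 ⟺ ||x-y|| = 0 ⟺ x = y), symmetry (||x-y|| = ||y-x||), and the triangle inequality (3.24·||x-z|| ≤ 3.24·||x-y|| + 3.24·||y-z||). So d is a metric.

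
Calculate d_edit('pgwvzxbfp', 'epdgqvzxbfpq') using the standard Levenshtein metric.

Let D[i][j] be the edit distance between the first i characters of 'pgwvzxbfp' and the first j characters of 'epdgqvzxbfpq', with D[i][0] = i, D[0][j] = j, and D[i][j] = D[i-1][j-1] if the characters match, else 1 + min(D[i-1][j], D[i][j-1], D[i-1][j-1]). Filling the table (rows: prefixes of 'pgwvzxbfp', columns: prefixes of 'epdgqvzxbfpq'):
     ε  e  p  d  g  q  v  z  x  b  f  p  q
  ε  0  1  2  3  4  5  6  7  8  9 10 11 12
  p  1  1  1  2  3  4  5  6  7  8  9 10 11
  g  2  2  2  2  2  3  4  5  6  7  8  9 10
  w  3  3  3  3  3  3  4  5  6  7  8  9 10
  v  4  4  4  4  4  4  3  4  5  6  7  8  9
  z  5  5  5  5  5  5  4  3  4  5  6  7  8
  x  6  6  6  6  6  6  5  4  3  4  5  6  7
  b  7  7  7  7  7  7  6  5  4  3  4  5  6
  f  8  8  8  8  8  8  7  6  5  4  3  4  5
  p  9  9  8  9  9  9  8  7  6  5  4  3  4
The bottom-right entry gives D[9][12] = 4, so no sequence of fewer than 4 edits works. Backtracking through the table gives one optimal edit sequence (4 edits):
  pgwvzxbfp → epgwvzxbfp (ins e @1)
  epgwvzxbfp → epdgwvzxbfp (ins d @3)
  epdgwvzxbfp → epdgqvzxbfp (sub w→q @5)
  epdgqvzxbfp → epdgqvzxbfpq (ins q @12)
Edit distance = 4.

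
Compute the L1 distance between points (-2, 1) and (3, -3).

Σ|x_i - y_i| = |-2 - 3| + |1 - (-3)| = 5 + 4 = 9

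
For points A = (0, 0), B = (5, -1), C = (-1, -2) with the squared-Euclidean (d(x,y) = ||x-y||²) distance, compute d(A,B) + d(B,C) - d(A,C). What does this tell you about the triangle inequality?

d(A,B) = 5² + 1² = 26, d(B,C) = 6² + 1² = 37, d(A,C) = 1² + 2² = 5.
d(A,B) + d(B,C) - d(A,C) = 26 + 37 - 5 = 63 - 5 = 58. This is ≥ 0, so the triangle inequality holds for these points.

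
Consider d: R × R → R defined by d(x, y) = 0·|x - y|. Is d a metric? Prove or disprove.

No. With c = 0, d(x,y) = 0 for all x, y. This fails identity of indiscernibles: d(2, 9) = 0 but 2 ≠ 9.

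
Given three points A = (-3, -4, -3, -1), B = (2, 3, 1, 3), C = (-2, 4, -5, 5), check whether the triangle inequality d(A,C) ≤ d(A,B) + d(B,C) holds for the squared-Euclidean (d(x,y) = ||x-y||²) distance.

d(A,B) = 5² + 7² + 4² + 4² = 106, d(B,C) = 4² + 1² + 6² + 2² = 57, d(A,C) = 1² + 8² + 2² + 6² = 105.
d(A,C) = 105 ≤ 106 + 57 = 163. Triangle inequality is satisfied.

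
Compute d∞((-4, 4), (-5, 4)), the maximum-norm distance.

max(|x_i - y_i|) = max(|-4 - (-5)|, |4 - 4|) = max(1, 0) = 1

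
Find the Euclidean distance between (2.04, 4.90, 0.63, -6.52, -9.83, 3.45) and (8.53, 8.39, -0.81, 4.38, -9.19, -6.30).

√(Σ(x_i - y_i)²) = √((2.04 - 8.53)² + (4.9 - 8.39)² + (0.63 - (-0.81))² + (-6.52 - 4.38)² + (-9.83 - (-9.19))² + (3.45 - (-6.3))²)
= √((-6.49)² + (-3.49)² + 1.44² + (-10.9)² + (-0.64)² + 9.75²) = √(42.1201 + 12.1801 + 2.0736 + 118.81 + 0.4096 + 95.0625) = √270.6559 ≈ 16.4516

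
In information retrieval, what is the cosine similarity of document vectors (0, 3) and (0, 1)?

With u = (0, 3), v = (0, 1):
u·v = 0·0 + 3·1 = 0 + 3 = 3.
|u| = √(0² + 3²) = √9, |v| = √(0² + 1²) = √1, so |u||v| = √(9·1) = √9 = 3.
cos θ = (u·v)/(|u||v|) = 3/3 = 1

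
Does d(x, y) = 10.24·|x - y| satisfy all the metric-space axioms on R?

Yes. Since |x - y| is a metric on R and 10.24 > 0, the positive scalar multiple 10.24·|x - y| is also a metric: scaling by a positive constant preserves non-negativity, identity (d=0 ⟺ |x-y|=0 ⟺ x=y), symmetry, and the triangle inequality.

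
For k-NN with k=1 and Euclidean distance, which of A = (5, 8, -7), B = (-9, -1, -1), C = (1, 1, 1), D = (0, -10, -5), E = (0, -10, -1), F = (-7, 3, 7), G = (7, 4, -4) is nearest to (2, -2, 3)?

Distances: d(A) ≈ 14.4568, d(B) ≈ 11.7473, d(C) ≈ 3.7417, d(D) ≈ 11.4891, d(E) ≈ 9.1652, d(F) ≈ 11.0454, d(G) ≈ 10.4881. Nearest: C = (1, 1, 1) with distance 3.7417.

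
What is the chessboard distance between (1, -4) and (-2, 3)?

max(|x_i - y_i|) = max(|1 - (-2)|, |-4 - 3|) = max(3, 7) = 7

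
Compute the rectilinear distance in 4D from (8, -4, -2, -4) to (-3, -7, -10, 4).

Σ|x_i - y_i| = |8 - (-3)| + |-4 - (-7)| + |-2 - (-10)| + |-4 - 4| = 11 + 3 + 8 + 8 = 30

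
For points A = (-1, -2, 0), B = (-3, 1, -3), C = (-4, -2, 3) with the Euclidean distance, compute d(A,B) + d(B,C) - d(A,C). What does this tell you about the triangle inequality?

d(A,B) = √(2² + 3² + 3²) = √22 ≈ 4.6904, d(B,C) = √(1² + 3² + 6²) = √46 ≈ 6.7823, d(A,C) = √(3² + 0² + 3²) = √18 ≈ 4.2426.
d(A,B) + d(B,C) - d(A,C) = 4.6904 + 6.7823 - 4.2426 = 11.4727 - 4.2426 = 7.2301 (to 4 decimal places). This is ≥ 0, so the triangle inequality holds for these points.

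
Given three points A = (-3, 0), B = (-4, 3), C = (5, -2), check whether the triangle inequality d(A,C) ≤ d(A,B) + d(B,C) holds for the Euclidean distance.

d(A,B) = √(1² + 3²) = √10 ≈ 3.1623, d(B,C) = √(9² + 5²) = √106 ≈ 10.2956, d(A,C) = √(8² + 2²) = √68 ≈ 8.2462.
d(A,C) ≈ 8.2462 ≤ 3.1623 + 10.2956 = 13.4579. Triangle inequality is satisfied.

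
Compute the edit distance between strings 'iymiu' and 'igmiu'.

Let D[i][j] be the edit distance between the first i characters of 'iymiu' and the first j characters of 'igmiu', with D[i][0] = i, D[0][j] = j, and D[i][j] = D[i-1][j-1] if the characters match, else 1 + min(D[i-1][j], D[i][j-1], D[i-1][j-1]). Filling the table (rows: prefixes of 'iymiu', columns: prefixes of 'igmiu'):
     ε  i  g  m  i  u
  ε  0  1  2  3  4  5
  i  1  0  1  2  3  4
  y  2  1  1  2  3  4
  m  3  2  2  1  2  3
  i  4  3  3  2  1  2
  u  5  4  4  3  2  1
The bottom-right entry gives D[5][5] = 1, so no sequence of fewer than 1 edit works. Backtracking through the table gives one optimal edit sequence (1 edit):
  iymiu → igmiu (sub y→g @2)
Edit distance = 1.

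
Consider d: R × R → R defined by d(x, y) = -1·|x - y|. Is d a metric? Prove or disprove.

No. With c = -1 < 0, d fails non-negativity: d(2, 6) = -1·|2 - 6| = -1·4 = -4 < 0.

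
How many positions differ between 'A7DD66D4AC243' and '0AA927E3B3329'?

Differing positions: 1, 2, 3, 4, 5, 6, 7, 8, 9, 10, 11, 12, 13. Hamming distance = 13.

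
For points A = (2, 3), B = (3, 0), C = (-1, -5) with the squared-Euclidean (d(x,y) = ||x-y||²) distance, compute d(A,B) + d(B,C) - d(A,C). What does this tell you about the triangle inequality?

d(A,B) = 1² + 3² = 10, d(B,C) = 4² + 5² = 41, d(A,C) = 3² + 8² = 73.
d(A,B) + d(B,C) - d(A,C) = 10 + 41 - 73 = 51 - 73 = -22. This is < 0, so the triangle inequality FAILS for these points (squared-Euclidean is not a metric).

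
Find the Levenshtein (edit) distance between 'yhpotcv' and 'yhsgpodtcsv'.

Let D[i][j] be the edit distance between the first i characters of 'yhpotcv' and the first j characters of 'yhsgpodtcsv', with D[i][0] = i, D[0][j] = j, and D[i][j] = D[i-1][j-1] if the characters match, else 1 + min(D[i-1][j], D[i][j-1], D[i-1][j-1]). Filling the table (rows: prefixes of 'yhpotcv', columns: prefixes of 'yhsgpodtcsv'):
     ε  y  h  s  g  p  o  d  t  c  s  v
  ε  0  1  2  3  4  5  6  7  8  9 10 11
  y  1  0  1  2  3  4  5  6  7  8  9 10
  h  2  1  0  1  2  3  4  5  6  7  8  9
  p  3  2  1  1  2  2  3  4  5  6  7  8
  o  4  3  2  2  2  3  2  3  4  5  6  7
  t  5  4  3  3  3  3  3  3  3  4  5  6
  c  6  5  4  4  4  4  4  4  4  3  4  5
  v  7  6  5  5  5  5  5  5  5  4  4  4
The bottom-right entry gives D[7][11] = 4, so no sequence of fewer than 4 edits works. Backtracking through the table gives one optimal edit sequence (4 edits):
  yhpotcv → yhspotcv (ins s @3)
  yhspotcv → yhsgpotcv (ins g @4)
  yhsgpotcv → yhsgpodtcv (ins d @7)
  yhsgpodtcv → yhsgpodtcsv (ins s @10)
Edit distance = 4.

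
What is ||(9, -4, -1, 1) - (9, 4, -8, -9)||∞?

max(|x_i - y_i|) = max(|9 - 9|, |-4 - 4|, |-1 - (-8)|, |1 - (-9)|) = max(0, 8, 7, 10) = 10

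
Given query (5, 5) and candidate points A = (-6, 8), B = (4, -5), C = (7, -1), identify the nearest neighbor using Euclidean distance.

Distances: d(A) ≈ 11.4018, d(B) ≈ 10.0499, d(C) ≈ 6.3246. Nearest: C = (7, -1) with distance 6.3246.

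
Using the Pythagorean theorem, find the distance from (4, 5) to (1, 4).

√(Σ(x_i - y_i)²) = √((4 - 1)² + (5 - 4)²)
= √(3² + 1²) = √(9 + 1) = √10 ≈ 3.1623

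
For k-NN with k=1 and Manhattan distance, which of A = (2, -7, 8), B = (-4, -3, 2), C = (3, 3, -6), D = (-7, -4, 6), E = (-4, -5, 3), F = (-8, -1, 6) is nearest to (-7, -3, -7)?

Distances: d(A) = 28, d(B) = 12, d(C) = 17, d(D) = 14, d(E) = 15, d(F) = 16. Nearest: B = (-4, -3, 2) with distance 12.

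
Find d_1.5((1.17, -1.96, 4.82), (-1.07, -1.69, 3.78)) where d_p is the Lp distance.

(Σ|x_i - y_i|^1.5)^(1/1.5) = (|1.17 - (-1.07)|^1.5 + |-1.96 - (-1.69)|^1.5 + |4.82 - 3.78|^1.5)^(1/1.5)
= (2.24^1.5 + 0.27^1.5 + 1.04^1.5)^(1/1.5) ≈ (3.3525 + 0.1403 + 1.0606)^(1/1.5) = (4.5534)^(1/1.5) ≈ 2.7472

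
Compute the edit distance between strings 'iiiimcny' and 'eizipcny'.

Let D[i][j] be the edit distance between the first i characters of 'iiiimcny' and the first j characters of 'eizipcny', with D[i][0] = i, D[0][j] = j, and D[i][j] = D[i-1][j-1] if the characters match, else 1 + min(D[i-1][j], D[i][j-1], D[i-1][j-1]). Filling the table (rows: prefixes of 'iiiimcny', columns: prefixes of 'eizipcny'):
     ε  e  i  z  i  p  c  n  y
  ε  0  1  2  3  4  5  6  7  8
  i  1  1  1  2  3  4  5  6  7
  i  2  2  1  2  2  3  4  5  6
  i  3  3  2  2  2  3  4  5  6
  i  4  4  3  3  2  3  4  5  6
  m  5  5  4  4  3  3  4  5  6
  c  6  6  5  5  4  4  3  4  5
  n  7  7  6  6  5  5  4  3  4
  y  8  8  7  7  6  6  5  4  3
The bottom-right entry gives D[8][8] = 3, so no sequence of fewer than 3 edits works. Backtracking through the table gives one optimal edit sequence (3 edits):
  iiiimcny → eiiimcny (sub i→e @1)
  eiiimcny → eizimcny (sub i→z @3)
  eizimcny → eizipcny (sub m→p @5)
Edit distance = 3.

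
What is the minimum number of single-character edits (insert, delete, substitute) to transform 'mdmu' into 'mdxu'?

Let D[i][j] be the edit distance between the first i characters of 'mdmu' and the first j characters of 'mdxu', with D[i][0] = i, D[0][j] = j, and D[i][j] = D[i-1][j-1] if the characters match, else 1 + min(D[i-1][j], D[i][j-1], D[i-1][j-1]). Filling the table (rows: prefixes of 'mdmu', columns: prefixes of 'mdxu'):
     ε  m  d  x  u
  ε  0  1  2  3  4
  m  1  0  1  2  3
  d  2  1  0  1  2
  m  3  2  1  1  2
  u  4  3  2  2  1
The bottom-right entry gives D[4][4] = 1, so no sequence of fewer than 1 edit works. Backtracking through the table gives one optimal edit sequence (1 edit):
  mdmu → mdxu (sub m→x @3)
Edit distance = 1.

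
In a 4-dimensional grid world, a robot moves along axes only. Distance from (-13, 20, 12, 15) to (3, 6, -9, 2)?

Σ|x_i - y_i| = |-13 - 3| + |20 - 6| + |12 - (-9)| + |15 - 2| = 16 + 14 + 21 + 13 = 64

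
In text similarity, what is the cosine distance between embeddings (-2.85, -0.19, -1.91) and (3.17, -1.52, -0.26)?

With u = (-2.85, -0.19, -1.91), v = (3.17, -1.52, -0.26):
u·v = (-2.85)·3.17 + (-0.19)·(-1.52) + (-1.91)·(-0.26) = (-9.0345) + 0.2888 + 0.4966 = -8.2491.
|u| = √((-2.85)² + (-0.19)² + (-1.91)²) = √(8.1225 + 0.0361 + 3.6481) = √11.8067, |v| = √(3.17² + (-1.52)² + (-0.26)²) = √(10.0489 + 2.3104 + 0.0676) = √12.4269.
cos θ = (u·v)/(|u||v|) = -8.2491/(√11.8067·√12.4269) ≈ -0.681
Cosine distance = 1 - cos θ ≈ 1 - (-0.681) = 1.681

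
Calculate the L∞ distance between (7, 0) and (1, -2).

max(|x_i - y_i|) = max(|7 - 1|, |0 - (-2)|) = max(6, 2) = 6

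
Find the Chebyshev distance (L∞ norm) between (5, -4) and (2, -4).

max(|x_i - y_i|) = max(|5 - 2|, |-4 - (-4)|) = max(3, 0) = 3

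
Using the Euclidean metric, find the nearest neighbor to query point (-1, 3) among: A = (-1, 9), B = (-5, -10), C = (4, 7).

Distances: d(A) = 6, d(B) ≈ 13.6015, d(C) ≈ 6.4031. Nearest: A = (-1, 9) with distance 6.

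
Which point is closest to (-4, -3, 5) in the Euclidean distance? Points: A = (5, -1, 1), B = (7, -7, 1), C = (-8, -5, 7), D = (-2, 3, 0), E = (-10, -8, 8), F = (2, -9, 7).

Distances: d(A) ≈ 10.0499, d(B) ≈ 12.3693, d(C) ≈ 4.899, d(D) ≈ 8.0623, d(E) ≈ 8.3666, d(F) ≈ 8.7178. Nearest: C = (-8, -5, 7) with distance 4.899.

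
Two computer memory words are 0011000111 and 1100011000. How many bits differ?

Differing positions: 1, 2, 3, 4, 6, 7, 8, 9, 10. Hamming distance = 9.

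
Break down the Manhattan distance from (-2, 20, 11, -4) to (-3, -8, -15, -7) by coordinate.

Σ|x_i - y_i| = |-2 - (-3)| + |20 - (-8)| + |11 - (-15)| + |-4 - (-7)| = 1 + 28 + 26 + 3 = 58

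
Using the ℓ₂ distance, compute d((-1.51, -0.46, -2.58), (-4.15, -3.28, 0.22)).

(Σ|x_i - y_i|^2)^(1/2) = (|-1.51 - (-4.15)|^2 + |-0.46 - (-3.28)|^2 + |-2.58 - 0.22|^2)^(1/2)
= (2.64^2 + 2.82^2 + 2.8^2)^(1/2) = (6.9696 + 7.9524 + 7.84)^(1/2) = (22.762)^(1/2) ≈ 4.771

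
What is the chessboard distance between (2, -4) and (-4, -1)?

max(|x_i - y_i|) = max(|2 - (-4)|, |-4 - (-1)|) = max(6, 3) = 6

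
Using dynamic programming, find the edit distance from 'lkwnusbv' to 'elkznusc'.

Let D[i][j] be the edit distance between the first i characters of 'lkwnusbv' and the first j characters of 'elkznusc', with D[i][0] = i, D[0][j] = j, and D[i][j] = D[i-1][j-1] if the characters match, else 1 + min(D[i-1][j], D[i][j-1], D[i-1][j-1]). Filling the table (rows: prefixes of 'lkwnusbv', columns: prefixes of 'elkznusc'):
     ε  e  l  k  z  n  u  s  c
  ε  0  1  2  3  4  5  6  7  8
  l  1  1  1  2  3  4  5  6  7
  k  2  2  2  1  2  3  4  5  6
  w  3  3  3  2  2  3  4  5  6
  n  4  4  4  3  3  2  3  4  5
  u  5  5  5  4  4  3  2  3  4
  s  6  6  6  5  5  4  3  2  3
  b  7  7  7  6  6  5  4  3  3
  v  8  8  8  7  7  6  5  4  4
The bottom-right entry gives D[8][8] = 4, so no sequence of fewer than 4 edits works. Backtracking through the table gives one optimal edit sequence (4 edits):
  lkwnusbv → elkwnusbv (ins e @1)
  elkwnusbv → elkznusbv (sub w→z @4)
  elkznusbv → elkznusv (del b @8)
  elkznusv → elkznusc (sub v→c @8)
Edit distance = 4.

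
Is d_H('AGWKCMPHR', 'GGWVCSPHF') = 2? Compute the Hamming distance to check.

Differing positions: 1, 4, 6, 9. Hamming distance = 4, so the claim that d_H = 2 is false.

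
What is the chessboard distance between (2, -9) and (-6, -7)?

max(|x_i - y_i|) = max(|2 - (-6)|, |-9 - (-7)|) = max(8, 2) = 8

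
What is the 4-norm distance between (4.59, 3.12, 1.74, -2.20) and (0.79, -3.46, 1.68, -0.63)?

(Σ|x_i - y_i|^4)^(1/4) = (|4.59 - 0.79|^4 + |3.12 - (-3.46)|^4 + |1.74 - 1.68|^4 + |-2.2 - (-0.63)|^4)^(1/4)
= (3.8^4 + 6.58^4 + 0.06^4 + 1.57^4)^(1/4) ≈ (208.5136 + 1874.5783 + 0 + 6.0757)^(1/4) = (2089.1676)^(1/4) ≈ 6.7607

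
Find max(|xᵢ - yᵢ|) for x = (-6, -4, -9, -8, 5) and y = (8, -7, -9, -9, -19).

max(|x_i - y_i|) = max(|-6 - 8|, |-4 - (-7)|, |-9 - (-9)|, |-8 - (-9)|, |5 - (-19)|) = max(14, 3, 0, 1, 24) = 24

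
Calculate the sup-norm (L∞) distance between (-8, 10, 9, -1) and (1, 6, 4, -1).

max(|x_i - y_i|) = max(|-8 - 1|, |10 - 6|, |9 - 4|, |-1 - (-1)|) = max(9, 4, 5, 0) = 9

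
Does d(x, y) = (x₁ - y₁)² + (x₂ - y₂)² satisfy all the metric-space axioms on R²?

No. The squared Euclidean distance fails the triangle inequality. Counterexample: x = (0, 0), y = (1, 1), z = (2, 2). d(x,z) = 2² + 2² = 8, but d(x,y) + d(y,z) = (1² + 1²) + (1² + 1²) = 2 + 2 = 4. Since 8 > 4, the triangle inequality is violated. (Note: √d, the ordinary Euclidean distance, IS a metric.)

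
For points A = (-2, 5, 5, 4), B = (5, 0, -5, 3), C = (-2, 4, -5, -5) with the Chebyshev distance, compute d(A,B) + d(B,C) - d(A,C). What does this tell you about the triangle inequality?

d(A,B) = max(7, 5, 10, 1) = 10, d(B,C) = max(7, 4, 0, 8) = 8, d(A,C) = max(0, 1, 10, 9) = 10.
d(A,B) + d(B,C) - d(A,C) = 10 + 8 - 10 = 18 - 10 = 8. This is ≥ 0, so the triangle inequality holds for these points.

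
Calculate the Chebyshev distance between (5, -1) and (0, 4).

max(|x_i - y_i|) = max(|5 - 0|, |-1 - 4|) = max(5, 5) = 5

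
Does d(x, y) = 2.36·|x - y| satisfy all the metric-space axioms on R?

Yes. Since |x - y| is a metric on R and 2.36 > 0, the positive scalar multiple 2.36·|x - y| is also a metric: scaling by a positive constant preserves non-negativity, identity (d=0 ⟺ |x-y|=0 ⟺ x=y), symmetry, and the triangle inequality.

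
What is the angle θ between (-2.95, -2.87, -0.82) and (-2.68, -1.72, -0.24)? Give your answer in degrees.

With u = (-2.95, -2.87, -0.82), v = (-2.68, -1.72, -0.24):
u·v = (-2.95)·(-2.68) + (-2.87)·(-1.72) + (-0.82)·(-0.24) = 7.906 + 4.9364 + 0.1968 = 13.0392.
|u| = √((-2.95)² + (-2.87)² + (-0.82)²) = √(8.7025 + 8.2369 + 0.6724) = √17.6118, |v| = √((-2.68)² + (-1.72)² + (-0.24)²) = √(7.1824 + 2.9584 + 0.0576) = √10.1984.
cos θ = (u·v)/(|u||v|) = 13.0392/(√17.6118·√10.1984) ≈ 0.972933
θ = arccos(0.972933) ≈ 13.36°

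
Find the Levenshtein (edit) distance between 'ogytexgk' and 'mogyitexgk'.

Let D[i][j] be the edit distance between the first i characters of 'ogytexgk' and the first j characters of 'mogyitexgk', with D[i][0] = i, D[0][j] = j, and D[i][j] = D[i-1][j-1] if the characters match, else 1 + min(D[i-1][j], D[i][j-1], D[i-1][j-1]). Filling the table (rows: prefixes of 'ogytexgk', columns: prefixes of 'mogyitexgk'):
     ε  m  o  g  y  i  t  e  x  g  k
  ε  0  1  2  3  4  5  6  7  8  9 10
  o  1  1  1  2  3  4  5  6  7  8  9
  g  2  2  2  1  2  3  4  5  6  7  8
  y  3  3  3  2  1  2  3  4  5  6  7
  t  4  4  4  3  2  2  2  3  4  5  6
  e  5  5  5  4  3  3  3  2  3  4  5
  x  6  6  6  5  4  4  4  3  2  3  4
  g  7  7  7  6  5  5  5  4  3  2  3
  k  8  8  8  7  6  6  6  5  4  3  2
The bottom-right entry gives D[8][10] = 2, so no sequence of fewer than 2 edits works. Backtracking through the table gives one optimal edit sequence (2 edits):
  ogytexgk → mogytexgk (ins m @1)
  mogytexgk → mogyitexgk (ins i @5)
Edit distance = 2.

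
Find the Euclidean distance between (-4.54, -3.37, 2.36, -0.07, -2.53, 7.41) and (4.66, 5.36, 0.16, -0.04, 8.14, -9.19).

√(Σ(x_i - y_i)²) = √((-4.54 - 4.66)² + (-3.37 - 5.36)² + (2.36 - 0.16)² + (-0.07 - (-0.04))² + (-2.53 - 8.14)² + (7.41 - (-9.19))²)
= √((-9.2)² + (-8.73)² + 2.2² + (-0.03)² + (-10.67)² + 16.6²) = √(84.64 + 76.2129 + 4.84 + 0.0009 + 113.8489 + 275.56) = √555.1027 ≈ 23.5606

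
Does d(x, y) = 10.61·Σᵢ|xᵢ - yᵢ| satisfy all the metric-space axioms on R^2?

Yes. The L1 (Manhattan) norm induces a metric on R^2, and multiplying a metric by a positive constant 10.61 > 0 preserves all four axioms: non-negativity (10.61·||x-y|| ≥ 0), identity (10.61·||x-y|| = 0 ⟺ ||x-y|| = 0 ⟺ x = y), symmetry (||x-y|| = ||y-x||), and the triangle inequality (10.61·||x-z|| ≤ 10.61·||x-y|| + 10.61·||y-z||). So d is a metric.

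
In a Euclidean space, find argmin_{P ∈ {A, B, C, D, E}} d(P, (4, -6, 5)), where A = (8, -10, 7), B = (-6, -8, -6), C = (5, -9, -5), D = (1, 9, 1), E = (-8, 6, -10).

Distances: d(A) = 6, d(B) = 15, d(C) ≈ 10.4881, d(D) ≈ 15.8114, d(E) ≈ 22.6495. Nearest: A = (8, -10, 7) with distance 6.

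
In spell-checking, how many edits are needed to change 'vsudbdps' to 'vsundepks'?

Let D[i][j] be the edit distance between the first i characters of 'vsudbdps' and the first j characters of 'vsundepks', with D[i][0] = i, D[0][j] = j, and D[i][j] = D[i-1][j-1] if the characters match, else 1 + min(D[i-1][j], D[i][j-1], D[i-1][j-1]). Filling the table (rows: prefixes of 'vsudbdps', columns: prefixes of 'vsundepks'):
     ε  v  s  u  n  d  e  p  k  s
  ε  0  1  2  3  4  5  6  7  8  9
  v  1  0  1  2  3  4  5  6  7  8
  s  2  1  0  1  2  3  4  5  6  7
  u  3  2  1  0  1  2  3  4  5  6
  d  4  3  2  1  1  1  2  3  4  5
  b  5  4  3  2  2  2  2  3  4  5
  d  6  5  4  3  3  2  3  3  4  5
  p  7  6  5  4  4  3  3  3  4  5
  s  8  7  6  5  5  4  4  4  4  4
The bottom-right entry gives D[8][9] = 4, so no sequence of fewer than 4 edits works. Backtracking through the table gives one optimal edit sequence (4 edits):
  vsudbdps → vsundbdps (ins n @4)
  vsundbdps → vsundedps (sub b→e @6)
  vsundedps → vsundepps (sub d→p @7)
  vsundepps → vsundepks (sub p→k @8)
Edit distance = 4.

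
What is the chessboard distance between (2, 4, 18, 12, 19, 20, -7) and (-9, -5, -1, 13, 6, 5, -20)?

max(|x_i - y_i|) = max(|2 - (-9)|, |4 - (-5)|, |18 - (-1)|, |12 - 13|, |19 - 6|, |20 - 5|, |-7 - (-20)|) = max(11, 9, 19, 1, 13, 15, 13) = 19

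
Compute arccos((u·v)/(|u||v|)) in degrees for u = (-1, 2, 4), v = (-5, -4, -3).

With u = (-1, 2, 4), v = (-5, -4, -3):
u·v = (-1)·(-5) + 2·(-4) + 4·(-3) = 5 + (-8) + (-12) = -15.
|u| = √((-1)² + 2² + 4²) = √21, |v| = √((-5)² + (-4)² + (-3)²) = √50, so |u||v| = √(21·50) = √1050.
cos θ = (u·v)/(|u||v|) = -15/√1050 ≈ -0.46291
θ = arccos(-0.46291) ≈ 117.58°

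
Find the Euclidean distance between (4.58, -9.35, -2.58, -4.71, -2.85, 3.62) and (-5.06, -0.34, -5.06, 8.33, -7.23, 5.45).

√(Σ(x_i - y_i)²) = √((4.58 - (-5.06))² + (-9.35 - (-0.34))² + (-2.58 - (-5.06))² + (-4.71 - 8.33)² + (-2.85 - (-7.23))² + (3.62 - 5.45)²)
= √(9.64² + (-9.01)² + 2.48² + (-13.04)² + 4.38² + (-1.83)²) = √(92.9296 + 81.1801 + 6.1504 + 170.0416 + 19.1844 + 3.3489) = √372.835 ≈ 19.3089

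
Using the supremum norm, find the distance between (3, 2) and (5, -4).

max(|x_i - y_i|) = max(|3 - 5|, |2 - (-4)|) = max(2, 6) = 6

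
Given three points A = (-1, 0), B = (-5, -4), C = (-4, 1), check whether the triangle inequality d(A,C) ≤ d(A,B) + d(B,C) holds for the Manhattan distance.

d(A,B) = 4 + 4 = 8, d(B,C) = 1 + 5 = 6, d(A,C) = 3 + 1 = 4.
d(A,C) = 4 ≤ 8 + 6 = 14. Triangle inequality is satisfied.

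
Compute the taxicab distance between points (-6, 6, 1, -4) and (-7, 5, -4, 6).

Σ|x_i - y_i| = |-6 - (-7)| + |6 - 5| + |1 - (-4)| + |-4 - 6| = 1 + 1 + 5 + 10 = 17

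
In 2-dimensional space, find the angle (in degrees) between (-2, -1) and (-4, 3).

With u = (-2, -1), v = (-4, 3):
u·v = (-2)·(-4) + (-1)·3 = 8 + (-3) = 5.
|u| = √((-2)² + (-1)²) = √5, |v| = √((-4)² + 3²) = √25, so |u||v| = √(5·25) = √125.
cos θ = (u·v)/(|u||v|) = 5/√125 ≈ 0.447214
θ = arccos(0.447214) ≈ 63.43°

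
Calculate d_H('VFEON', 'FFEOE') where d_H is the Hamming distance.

Differing positions: 1, 5. Hamming distance = 2.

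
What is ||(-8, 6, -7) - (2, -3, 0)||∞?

max(|x_i - y_i|) = max(|-8 - 2|, |6 - (-3)|, |-7 - 0|) = max(10, 9, 7) = 10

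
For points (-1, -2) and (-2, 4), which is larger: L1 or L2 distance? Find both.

L1 = |-1 - (-2)| + |-2 - 4| = 1 + 6 = 7
L2 = √(1² + 6²) = √37 ≈ 6.0828
L1 ≥ L2 always (equality iff movement is along one axis); L1 > L2 here.
Ratio L1/L2 = 7/√37 ≈ 1.1508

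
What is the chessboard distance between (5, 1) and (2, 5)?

max(|x_i - y_i|) = max(|5 - 2|, |1 - 5|) = max(3, 4) = 4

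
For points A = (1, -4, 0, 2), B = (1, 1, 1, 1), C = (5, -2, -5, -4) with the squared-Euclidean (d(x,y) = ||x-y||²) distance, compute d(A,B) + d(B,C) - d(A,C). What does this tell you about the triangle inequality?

d(A,B) = 0² + 5² + 1² + 1² = 27, d(B,C) = 4² + 3² + 6² + 5² = 86, d(A,C) = 4² + 2² + 5² + 6² = 81.
d(A,B) + d(B,C) - d(A,C) = 27 + 86 - 81 = 113 - 81 = 32. This is ≥ 0, so the triangle inequality holds for these points.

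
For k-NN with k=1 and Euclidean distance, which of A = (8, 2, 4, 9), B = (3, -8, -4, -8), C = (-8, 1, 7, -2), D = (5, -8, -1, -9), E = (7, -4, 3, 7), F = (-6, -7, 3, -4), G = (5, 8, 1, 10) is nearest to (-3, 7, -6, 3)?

Distances: d(A) ≈ 16.7929, d(B) ≈ 19.6469, d(C) ≈ 15.9687, d(D) ≈ 21.4009, d(E) ≈ 17.8326, d(F) ≈ 18.303, d(G) ≈ 12.7671. Nearest: G = (5, 8, 1, 10) with distance 12.7671.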